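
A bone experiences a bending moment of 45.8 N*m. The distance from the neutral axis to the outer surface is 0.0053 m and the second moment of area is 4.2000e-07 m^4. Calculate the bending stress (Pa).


sigma = M * c / I
sigma = 45.8 * 0.0053 / 4.2000e-07
M * c = 0.2427
sigma = 577952.3810


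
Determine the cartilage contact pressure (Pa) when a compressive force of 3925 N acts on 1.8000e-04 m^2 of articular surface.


P = F / A
P = 3925 / 1.8000e-04
P = 2.1806e+07


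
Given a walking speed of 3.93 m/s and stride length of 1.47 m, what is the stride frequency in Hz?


f = v / stride_length
f = 3.93 / 1.47
f = 2.6735


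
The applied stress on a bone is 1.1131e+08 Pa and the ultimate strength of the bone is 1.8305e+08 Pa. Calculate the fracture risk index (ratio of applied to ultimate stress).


FRI = applied / ultimate
FRI = 1.1131e+08 / 1.8305e+08
FRI = 0.6081


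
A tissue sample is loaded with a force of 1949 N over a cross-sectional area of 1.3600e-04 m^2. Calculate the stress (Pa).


stress = F / A
stress = 1949 / 1.3600e-04
stress = 1.4331e+07


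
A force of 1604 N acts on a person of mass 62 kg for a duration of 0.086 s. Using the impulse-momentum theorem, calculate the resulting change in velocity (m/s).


J = F * dt = 1604 * 0.086 = 137.9440 N*s
delta_v = J / m
delta_v = 137.9440 / 62
delta_v = 2.2249


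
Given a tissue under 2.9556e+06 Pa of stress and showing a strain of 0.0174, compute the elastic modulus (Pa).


E = stress / strain
E = 2.9556e+06 / 0.0174
E = 1.6986e+08


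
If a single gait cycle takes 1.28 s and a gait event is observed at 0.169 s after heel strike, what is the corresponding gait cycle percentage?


pct = (event_time / cycle_time) * 100
pct = (0.169 / 1.28) * 100
ratio = 0.1320
pct = 13.2031


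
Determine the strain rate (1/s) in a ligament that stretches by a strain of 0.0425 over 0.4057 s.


strain_rate = delta_strain / delta_t
strain_rate = 0.0425 / 0.4057
strain_rate = 0.1048


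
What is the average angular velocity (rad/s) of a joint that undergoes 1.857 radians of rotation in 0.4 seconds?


omega = delta_theta / delta_t
omega = 1.857 / 0.4
omega = 4.6425


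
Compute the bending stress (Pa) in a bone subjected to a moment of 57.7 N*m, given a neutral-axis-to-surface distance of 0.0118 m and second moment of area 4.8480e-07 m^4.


sigma = M * c / I
sigma = 57.7 * 0.0118 / 4.8480e-07
M * c = 0.6809
sigma = 1.4044e+06


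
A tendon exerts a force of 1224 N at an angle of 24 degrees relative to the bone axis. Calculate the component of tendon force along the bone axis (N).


F_eff = F_tendon * cos(theta)
theta = 24 deg = 0.4189 rad
cos(theta) = 0.9135
F_eff = 1224 * 0.9135
F_eff = 1118.1796


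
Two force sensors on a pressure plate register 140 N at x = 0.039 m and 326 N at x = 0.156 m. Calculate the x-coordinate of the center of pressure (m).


COP_x = (F1*x1 + F2*x2) / (F1 + F2)
COP_x = (140*0.039 + 326*0.156) / (140 + 326)
Numerator = 56.3160
Denominator = 466
COP_x = 0.1208


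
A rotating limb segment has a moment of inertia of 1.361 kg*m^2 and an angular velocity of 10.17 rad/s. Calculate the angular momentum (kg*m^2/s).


L = I * omega
L = 1.361 * 10.17
L = 13.8414


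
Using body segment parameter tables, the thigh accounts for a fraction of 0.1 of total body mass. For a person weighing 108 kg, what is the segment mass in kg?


m_segment = body_mass * fraction
m_segment = 108 * 0.1
m_segment = 10.8000


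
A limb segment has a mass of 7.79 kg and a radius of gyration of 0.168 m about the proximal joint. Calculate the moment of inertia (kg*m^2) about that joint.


I = m * k^2
I = 7.79 * 0.168^2
k^2 = 0.0282
I = 0.2199


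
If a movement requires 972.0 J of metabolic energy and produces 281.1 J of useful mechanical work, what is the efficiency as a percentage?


eta = (W_mech / E_meta) * 100
eta = (281.1 / 972.0) * 100
ratio = 0.2892
eta = 28.9198


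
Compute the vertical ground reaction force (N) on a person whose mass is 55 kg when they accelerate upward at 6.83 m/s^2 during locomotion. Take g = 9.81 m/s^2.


GRF = m * (g + a)
GRF = 55 * (9.81 + 6.83)
GRF = 55 * 16.6400
GRF = 915.2000


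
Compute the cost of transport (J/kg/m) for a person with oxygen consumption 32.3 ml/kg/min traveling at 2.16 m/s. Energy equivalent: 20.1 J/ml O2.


Power per kg = VO2 * 20.1 / 60
Power per kg = 32.3 * 20.1 / 60 = 10.8205 W/kg
Cost = power_per_kg / speed
Cost = 10.8205 / 2.16
Cost = 5.0095


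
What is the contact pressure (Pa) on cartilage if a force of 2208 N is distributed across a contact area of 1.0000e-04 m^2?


P = F / A
P = 2208 / 1.0000e-04
P = 2.2080e+07


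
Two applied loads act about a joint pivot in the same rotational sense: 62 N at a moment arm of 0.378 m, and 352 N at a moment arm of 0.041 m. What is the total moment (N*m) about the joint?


M = F1 * d1 + F2 * d2
M = 62 * 0.378 + 352 * 0.041
M = 23.4360 + 14.4320
M = 37.8680


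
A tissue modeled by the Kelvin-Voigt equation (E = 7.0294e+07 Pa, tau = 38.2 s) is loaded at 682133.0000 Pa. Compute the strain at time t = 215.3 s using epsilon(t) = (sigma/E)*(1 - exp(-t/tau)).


epsilon(t) = (sigma/E) * (1 - exp(-t/tau))
sigma/E = 682133.0000 / 7.0294e+07 = 0.0097
exp(-t/tau) = exp(-215.3 / 38.2) = 0.0036
epsilon = 0.0097 * (1 - 0.0036)
epsilon = 0.0097


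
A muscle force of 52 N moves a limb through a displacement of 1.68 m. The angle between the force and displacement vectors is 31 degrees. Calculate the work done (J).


W = F * d * cos(theta)
theta = 31 deg = 0.5411 rad
cos(theta) = 0.8572
W = 52 * 1.68 * 0.8572
W = 74.8821


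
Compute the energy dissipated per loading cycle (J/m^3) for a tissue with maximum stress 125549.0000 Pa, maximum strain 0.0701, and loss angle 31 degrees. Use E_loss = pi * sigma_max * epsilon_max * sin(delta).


E_loss = pi * sigma_max * epsilon_max * sin(delta)
delta = 31 deg = 0.5411 rad
sin(delta) = 0.5150
E_loss = pi * 125549.0000 * 0.0701 * 0.5150
E_loss = 14240.3441


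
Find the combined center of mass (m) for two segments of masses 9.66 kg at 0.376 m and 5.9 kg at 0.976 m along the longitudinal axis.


COM = (m1*x1 + m2*x2) / (m1 + m2)
COM = (9.66*0.376 + 5.9*0.976) / (9.66 + 5.9)
Numerator = 9.3906
Denominator = 15.5600
COM = 0.6035


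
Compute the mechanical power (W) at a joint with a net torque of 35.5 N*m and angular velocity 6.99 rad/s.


P = M * omega
P = 35.5 * 6.99
P = 248.1450


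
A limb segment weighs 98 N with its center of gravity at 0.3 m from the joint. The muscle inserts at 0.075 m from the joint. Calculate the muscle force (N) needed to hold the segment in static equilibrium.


F_muscle = W * d_load / d_muscle
F_muscle = 98 * 0.3 / 0.075
Numerator = 29.4000
F_muscle = 392.0000


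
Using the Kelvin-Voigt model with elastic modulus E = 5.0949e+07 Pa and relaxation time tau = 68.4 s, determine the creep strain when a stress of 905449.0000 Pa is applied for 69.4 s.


epsilon(t) = (sigma/E) * (1 - exp(-t/tau))
sigma/E = 905449.0000 / 5.0949e+07 = 0.0178
exp(-t/tau) = exp(-69.4 / 68.4) = 0.3625
epsilon = 0.0178 * (1 - 0.3625)
epsilon = 0.0113


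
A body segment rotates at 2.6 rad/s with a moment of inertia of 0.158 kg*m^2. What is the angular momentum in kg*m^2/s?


L = I * omega
L = 0.158 * 2.6
L = 0.4108


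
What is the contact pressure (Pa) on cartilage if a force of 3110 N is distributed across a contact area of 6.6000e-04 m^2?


P = F / A
P = 3110 / 6.6000e-04
P = 4.7121e+06


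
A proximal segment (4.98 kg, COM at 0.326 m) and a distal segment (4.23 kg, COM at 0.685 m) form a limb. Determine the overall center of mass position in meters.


COM = (m1*x1 + m2*x2) / (m1 + m2)
COM = (4.98*0.326 + 4.23*0.685) / (4.98 + 4.23)
Numerator = 4.5210
Denominator = 9.2100
COM = 0.4909


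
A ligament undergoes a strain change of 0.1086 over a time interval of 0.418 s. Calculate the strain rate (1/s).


strain_rate = delta_strain / delta_t
strain_rate = 0.1086 / 0.418
strain_rate = 0.2598


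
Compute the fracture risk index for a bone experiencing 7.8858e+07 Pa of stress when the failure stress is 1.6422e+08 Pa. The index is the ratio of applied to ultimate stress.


FRI = applied / ultimate
FRI = 7.8858e+07 / 1.6422e+08
FRI = 0.4802


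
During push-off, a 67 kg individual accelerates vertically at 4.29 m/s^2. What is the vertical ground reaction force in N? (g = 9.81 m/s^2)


GRF = m * (g + a)
GRF = 67 * (9.81 + 4.29)
GRF = 67 * 14.1000
GRF = 944.7000


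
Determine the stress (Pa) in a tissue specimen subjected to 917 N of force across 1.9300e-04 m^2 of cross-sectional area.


stress = F / A
stress = 917 / 1.9300e-04
stress = 4.7513e+06


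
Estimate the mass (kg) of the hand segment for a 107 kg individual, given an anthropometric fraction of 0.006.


m_segment = body_mass * fraction
m_segment = 107 * 0.006
m_segment = 0.6420


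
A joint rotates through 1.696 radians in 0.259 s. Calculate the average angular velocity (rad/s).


omega = delta_theta / delta_t
omega = 1.696 / 0.259
omega = 6.5483


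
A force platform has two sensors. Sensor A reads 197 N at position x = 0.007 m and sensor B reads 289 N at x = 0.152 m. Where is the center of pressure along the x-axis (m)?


COP_x = (F1*x1 + F2*x2) / (F1 + F2)
COP_x = (197*0.007 + 289*0.152) / (197 + 289)
Numerator = 45.3070
Denominator = 486
COP_x = 0.0932


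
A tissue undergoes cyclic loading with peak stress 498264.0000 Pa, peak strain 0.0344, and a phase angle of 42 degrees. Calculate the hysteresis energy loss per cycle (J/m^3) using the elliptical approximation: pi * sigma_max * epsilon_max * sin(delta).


E_loss = pi * sigma_max * epsilon_max * sin(delta)
delta = 42 deg = 0.7330 rad
sin(delta) = 0.6691
E_loss = pi * 498264.0000 * 0.0344 * 0.6691
E_loss = 36031.1995


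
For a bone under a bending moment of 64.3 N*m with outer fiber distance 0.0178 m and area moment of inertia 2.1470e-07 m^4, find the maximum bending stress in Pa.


sigma = M * c / I
sigma = 64.3 * 0.0178 / 2.1470e-07
M * c = 1.1445
sigma = 5.3309e+06


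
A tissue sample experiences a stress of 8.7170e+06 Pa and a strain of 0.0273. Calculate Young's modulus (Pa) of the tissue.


E = stress / strain
E = 8.7170e+06 / 0.0273
E = 3.1930e+08


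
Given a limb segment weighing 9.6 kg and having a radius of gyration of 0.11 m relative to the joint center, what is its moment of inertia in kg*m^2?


I = m * k^2
I = 9.6 * 0.11^2
k^2 = 0.0121
I = 0.1162


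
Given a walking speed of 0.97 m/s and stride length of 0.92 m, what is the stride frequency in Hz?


f = v / stride_length
f = 0.97 / 0.92
f = 1.0543


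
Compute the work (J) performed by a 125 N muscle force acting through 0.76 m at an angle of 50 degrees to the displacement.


W = F * d * cos(theta)
theta = 50 deg = 0.8727 rad
cos(theta) = 0.6428
W = 125 * 0.76 * 0.6428
W = 61.0648


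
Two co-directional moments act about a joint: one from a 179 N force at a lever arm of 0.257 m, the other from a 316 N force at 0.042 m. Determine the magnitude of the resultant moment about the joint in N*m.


M = F1 * d1 + F2 * d2
M = 179 * 0.257 + 316 * 0.042
M = 46.0030 + 13.2720
M = 59.2750


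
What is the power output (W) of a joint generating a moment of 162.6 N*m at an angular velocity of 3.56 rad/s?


P = M * omega
P = 162.6 * 3.56
P = 578.8560


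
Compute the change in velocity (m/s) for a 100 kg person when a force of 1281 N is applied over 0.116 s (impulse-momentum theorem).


J = F * dt = 1281 * 0.116 = 148.5960 N*s
delta_v = J / m
delta_v = 148.5960 / 100
delta_v = 1.4860


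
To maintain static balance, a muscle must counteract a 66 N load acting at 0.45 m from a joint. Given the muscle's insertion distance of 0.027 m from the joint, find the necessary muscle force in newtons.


F_muscle = W * d_load / d_muscle
F_muscle = 66 * 0.45 / 0.027
Numerator = 29.7000
F_muscle = 1100.0000


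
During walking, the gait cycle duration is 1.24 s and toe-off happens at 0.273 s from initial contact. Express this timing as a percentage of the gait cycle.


pct = (event_time / cycle_time) * 100
pct = (0.273 / 1.24) * 100
ratio = 0.2202
pct = 22.0161


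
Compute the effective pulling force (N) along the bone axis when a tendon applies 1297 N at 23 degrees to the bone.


F_eff = F_tendon * cos(theta)
theta = 23 deg = 0.4014 rad
cos(theta) = 0.9205
F_eff = 1297 * 0.9205
F_eff = 1193.8948


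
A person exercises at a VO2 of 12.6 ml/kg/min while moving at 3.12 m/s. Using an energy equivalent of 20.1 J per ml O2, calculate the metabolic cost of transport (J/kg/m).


Power per kg = VO2 * 20.1 / 60
Power per kg = 12.6 * 20.1 / 60 = 4.2210 W/kg
Cost = power_per_kg / speed
Cost = 4.2210 / 3.12
Cost = 1.3529


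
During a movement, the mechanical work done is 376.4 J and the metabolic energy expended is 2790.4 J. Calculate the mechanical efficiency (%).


eta = (W_mech / E_meta) * 100
eta = (376.4 / 2790.4) * 100
ratio = 0.1349
eta = 13.4891


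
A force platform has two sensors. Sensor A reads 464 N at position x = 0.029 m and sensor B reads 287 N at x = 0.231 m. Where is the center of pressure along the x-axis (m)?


COP_x = (F1*x1 + F2*x2) / (F1 + F2)
COP_x = (464*0.029 + 287*0.231) / (464 + 287)
Numerator = 79.7530
Denominator = 751
COP_x = 0.1062


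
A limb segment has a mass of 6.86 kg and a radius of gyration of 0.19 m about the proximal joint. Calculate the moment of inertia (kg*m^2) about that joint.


I = m * k^2
I = 6.86 * 0.19^2
k^2 = 0.0361
I = 0.2476


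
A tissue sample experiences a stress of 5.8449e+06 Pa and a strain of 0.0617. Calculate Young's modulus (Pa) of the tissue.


E = stress / strain
E = 5.8449e+06 / 0.0617
E = 9.4731e+07


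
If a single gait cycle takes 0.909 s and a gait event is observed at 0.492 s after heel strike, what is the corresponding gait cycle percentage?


pct = (event_time / cycle_time) * 100
pct = (0.492 / 0.909) * 100
ratio = 0.5413
pct = 54.1254


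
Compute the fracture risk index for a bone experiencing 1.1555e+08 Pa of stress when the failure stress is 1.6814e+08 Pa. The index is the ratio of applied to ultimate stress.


FRI = applied / ultimate
FRI = 1.1555e+08 / 1.6814e+08
FRI = 0.6872


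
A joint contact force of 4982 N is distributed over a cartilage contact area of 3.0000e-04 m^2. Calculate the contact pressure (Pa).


P = F / A
P = 4982 / 3.0000e-04
P = 1.6607e+07


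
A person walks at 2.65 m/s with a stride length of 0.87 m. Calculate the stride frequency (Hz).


f = v / stride_length
f = 2.65 / 0.87
f = 3.0460


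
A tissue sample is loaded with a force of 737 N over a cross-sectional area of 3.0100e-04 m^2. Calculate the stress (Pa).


stress = F / A
stress = 737 / 3.0100e-04
stress = 2.4485e+06


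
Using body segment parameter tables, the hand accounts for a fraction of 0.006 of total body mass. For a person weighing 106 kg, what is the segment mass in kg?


m_segment = body_mass * fraction
m_segment = 106 * 0.006
m_segment = 0.6360


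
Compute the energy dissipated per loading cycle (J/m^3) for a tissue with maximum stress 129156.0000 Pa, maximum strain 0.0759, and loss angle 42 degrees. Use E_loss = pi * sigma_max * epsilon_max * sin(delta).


E_loss = pi * sigma_max * epsilon_max * sin(delta)
delta = 42 deg = 0.7330 rad
sin(delta) = 0.6691
E_loss = pi * 129156.0000 * 0.0759 * 0.6691
E_loss = 20607.1119


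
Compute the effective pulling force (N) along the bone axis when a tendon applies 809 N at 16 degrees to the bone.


F_eff = F_tendon * cos(theta)
theta = 16 deg = 0.2793 rad
cos(theta) = 0.9613
F_eff = 809 * 0.9613
F_eff = 777.6607


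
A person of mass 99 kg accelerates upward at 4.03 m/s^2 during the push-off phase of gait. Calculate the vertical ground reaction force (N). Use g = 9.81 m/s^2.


GRF = m * (g + a)
GRF = 99 * (9.81 + 4.03)
GRF = 99 * 13.8400
GRF = 1370.1600


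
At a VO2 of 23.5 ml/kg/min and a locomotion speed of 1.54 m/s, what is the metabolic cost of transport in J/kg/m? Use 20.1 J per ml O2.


Power per kg = VO2 * 20.1 / 60
Power per kg = 23.5 * 20.1 / 60 = 7.8725 W/kg
Cost = power_per_kg / speed
Cost = 7.8725 / 1.54
Cost = 5.1120


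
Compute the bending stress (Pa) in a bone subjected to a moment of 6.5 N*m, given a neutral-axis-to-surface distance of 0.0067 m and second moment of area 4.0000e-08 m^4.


sigma = M * c / I
sigma = 6.5 * 0.0067 / 4.0000e-08
M * c = 0.0435
sigma = 1.0888e+06


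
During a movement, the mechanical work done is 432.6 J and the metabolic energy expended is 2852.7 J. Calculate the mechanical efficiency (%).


eta = (W_mech / E_meta) * 100
eta = (432.6 / 2852.7) * 100
ratio = 0.1516
eta = 15.1646


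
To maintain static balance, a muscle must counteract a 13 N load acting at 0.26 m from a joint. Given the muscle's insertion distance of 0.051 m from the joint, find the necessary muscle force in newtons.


F_muscle = W * d_load / d_muscle
F_muscle = 13 * 0.26 / 0.051
Numerator = 3.3800
F_muscle = 66.2745


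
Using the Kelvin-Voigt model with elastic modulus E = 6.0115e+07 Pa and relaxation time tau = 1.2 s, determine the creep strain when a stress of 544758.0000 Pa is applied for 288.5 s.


epsilon(t) = (sigma/E) * (1 - exp(-t/tau))
sigma/E = 544758.0000 / 6.0115e+07 = 0.0091
exp(-t/tau) = exp(-288.5 / 1.2) = 3.8759e-105
epsilon = 0.0091 * (1 - 3.8759e-105)
epsilon = 0.0091


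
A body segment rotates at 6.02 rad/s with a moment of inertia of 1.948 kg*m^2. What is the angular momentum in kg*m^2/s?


L = I * omega
L = 1.948 * 6.02
L = 11.7270


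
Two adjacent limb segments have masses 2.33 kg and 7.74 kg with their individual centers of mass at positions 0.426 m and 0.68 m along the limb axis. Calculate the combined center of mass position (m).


COM = (m1*x1 + m2*x2) / (m1 + m2)
COM = (2.33*0.426 + 7.74*0.68) / (2.33 + 7.74)
Numerator = 6.2558
Denominator = 10.0700
COM = 0.6212


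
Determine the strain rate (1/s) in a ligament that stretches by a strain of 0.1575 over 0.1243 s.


strain_rate = delta_strain / delta_t
strain_rate = 0.1575 / 0.1243
strain_rate = 1.2671


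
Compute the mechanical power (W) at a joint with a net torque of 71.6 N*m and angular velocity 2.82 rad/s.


P = M * omega
P = 71.6 * 2.82
P = 201.9120


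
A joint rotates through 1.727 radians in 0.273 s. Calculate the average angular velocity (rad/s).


omega = delta_theta / delta_t
omega = 1.727 / 0.273
omega = 6.3260


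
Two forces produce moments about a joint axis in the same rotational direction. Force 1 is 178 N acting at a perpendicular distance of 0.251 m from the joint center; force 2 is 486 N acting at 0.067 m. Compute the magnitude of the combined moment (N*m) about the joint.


M = F1 * d1 + F2 * d2
M = 178 * 0.251 + 486 * 0.067
M = 44.6780 + 32.5620
M = 77.2400


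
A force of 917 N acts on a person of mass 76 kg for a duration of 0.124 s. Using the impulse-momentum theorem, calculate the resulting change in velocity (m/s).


J = F * dt = 917 * 0.124 = 113.7080 N*s
delta_v = J / m
delta_v = 113.7080 / 76
delta_v = 1.4962


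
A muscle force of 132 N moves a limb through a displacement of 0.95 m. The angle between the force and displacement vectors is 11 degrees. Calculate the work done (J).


W = F * d * cos(theta)
theta = 11 deg = 0.1920 rad
cos(theta) = 0.9816
W = 132 * 0.95 * 0.9816
W = 123.0960


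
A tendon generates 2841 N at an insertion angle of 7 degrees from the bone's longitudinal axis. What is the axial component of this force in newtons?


F_eff = F_tendon * cos(theta)
theta = 7 deg = 0.1222 rad
cos(theta) = 0.9925
F_eff = 2841 * 0.9925
F_eff = 2819.8236


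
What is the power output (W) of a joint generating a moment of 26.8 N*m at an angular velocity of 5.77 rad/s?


P = M * omega
P = 26.8 * 5.77
P = 154.6360


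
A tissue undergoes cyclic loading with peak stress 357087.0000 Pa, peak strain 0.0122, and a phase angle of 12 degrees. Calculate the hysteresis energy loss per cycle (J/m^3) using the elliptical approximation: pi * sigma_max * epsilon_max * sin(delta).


E_loss = pi * sigma_max * epsilon_max * sin(delta)
delta = 12 deg = 0.2094 rad
sin(delta) = 0.2079
E_loss = pi * 357087.0000 * 0.0122 * 0.2079
E_loss = 2845.5266


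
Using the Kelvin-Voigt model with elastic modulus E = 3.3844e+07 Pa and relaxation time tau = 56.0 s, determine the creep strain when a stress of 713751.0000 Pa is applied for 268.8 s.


epsilon(t) = (sigma/E) * (1 - exp(-t/tau))
sigma/E = 713751.0000 / 3.3844e+07 = 0.0211
exp(-t/tau) = exp(-268.8 / 56.0) = 0.0082
epsilon = 0.0211 * (1 - 0.0082)
epsilon = 0.0209


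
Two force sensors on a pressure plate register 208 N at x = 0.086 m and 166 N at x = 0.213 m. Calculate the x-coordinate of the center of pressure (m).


COP_x = (F1*x1 + F2*x2) / (F1 + F2)
COP_x = (208*0.086 + 166*0.213) / (208 + 166)
Numerator = 53.2460
Denominator = 374
COP_x = 0.1424


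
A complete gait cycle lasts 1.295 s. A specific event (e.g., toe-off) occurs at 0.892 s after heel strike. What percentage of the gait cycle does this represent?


pct = (event_time / cycle_time) * 100
pct = (0.892 / 1.295) * 100
ratio = 0.6888
pct = 68.8803


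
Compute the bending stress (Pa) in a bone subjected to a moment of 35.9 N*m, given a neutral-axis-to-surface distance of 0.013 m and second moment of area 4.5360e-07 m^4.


sigma = M * c / I
sigma = 35.9 * 0.013 / 4.5360e-07
M * c = 0.4667
sigma = 1.0289e+06


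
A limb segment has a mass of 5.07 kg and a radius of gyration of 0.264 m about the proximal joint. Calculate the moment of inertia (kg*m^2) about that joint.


I = m * k^2
I = 5.07 * 0.264^2
k^2 = 0.0697
I = 0.3534


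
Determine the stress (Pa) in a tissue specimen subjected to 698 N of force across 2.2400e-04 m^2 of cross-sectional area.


stress = F / A
stress = 698 / 2.2400e-04
stress = 3.1161e+06


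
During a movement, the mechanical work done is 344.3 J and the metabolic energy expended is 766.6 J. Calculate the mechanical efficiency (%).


eta = (W_mech / E_meta) * 100
eta = (344.3 / 766.6) * 100
ratio = 0.4491
eta = 44.9126


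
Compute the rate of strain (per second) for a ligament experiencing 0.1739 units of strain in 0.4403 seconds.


strain_rate = delta_strain / delta_t
strain_rate = 0.1739 / 0.4403
strain_rate = 0.3950


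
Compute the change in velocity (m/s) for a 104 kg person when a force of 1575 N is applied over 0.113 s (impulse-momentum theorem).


J = F * dt = 1575 * 0.113 = 177.9750 N*s
delta_v = J / m
delta_v = 177.9750 / 104
delta_v = 1.7113


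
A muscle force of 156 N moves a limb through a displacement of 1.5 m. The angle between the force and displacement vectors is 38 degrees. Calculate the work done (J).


W = F * d * cos(theta)
theta = 38 deg = 0.6632 rad
cos(theta) = 0.7880
W = 156 * 1.5 * 0.7880
W = 184.3945


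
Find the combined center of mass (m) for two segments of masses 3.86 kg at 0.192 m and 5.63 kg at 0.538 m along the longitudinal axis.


COM = (m1*x1 + m2*x2) / (m1 + m2)
COM = (3.86*0.192 + 5.63*0.538) / (3.86 + 5.63)
Numerator = 3.7701
Denominator = 9.4900
COM = 0.3973


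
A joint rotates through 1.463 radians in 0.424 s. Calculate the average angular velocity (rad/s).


omega = delta_theta / delta_t
omega = 1.463 / 0.424
omega = 3.4505


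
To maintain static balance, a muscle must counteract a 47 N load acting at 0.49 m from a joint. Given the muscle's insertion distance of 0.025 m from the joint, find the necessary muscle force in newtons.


F_muscle = W * d_load / d_muscle
F_muscle = 47 * 0.49 / 0.025
Numerator = 23.0300
F_muscle = 921.2000


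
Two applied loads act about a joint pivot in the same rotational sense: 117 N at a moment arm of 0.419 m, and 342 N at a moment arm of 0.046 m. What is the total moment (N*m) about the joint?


M = F1 * d1 + F2 * d2
M = 117 * 0.419 + 342 * 0.046
M = 49.0230 + 15.7320
M = 64.7550


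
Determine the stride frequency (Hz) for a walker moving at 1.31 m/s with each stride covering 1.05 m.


f = v / stride_length
f = 1.31 / 1.05
f = 1.2476


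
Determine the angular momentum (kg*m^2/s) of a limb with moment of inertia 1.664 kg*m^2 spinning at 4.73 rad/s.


L = I * omega
L = 1.664 * 4.73
L = 7.8707


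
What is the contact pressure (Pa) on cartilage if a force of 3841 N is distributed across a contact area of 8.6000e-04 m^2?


P = F / A
P = 3841 / 8.6000e-04
P = 4.4663e+06


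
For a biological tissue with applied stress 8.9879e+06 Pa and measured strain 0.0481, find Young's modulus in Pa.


E = stress / strain
E = 8.9879e+06 / 0.0481
E = 1.8686e+08


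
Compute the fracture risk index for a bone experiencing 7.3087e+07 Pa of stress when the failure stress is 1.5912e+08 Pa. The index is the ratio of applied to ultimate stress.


FRI = applied / ultimate
FRI = 7.3087e+07 / 1.5912e+08
FRI = 0.4593


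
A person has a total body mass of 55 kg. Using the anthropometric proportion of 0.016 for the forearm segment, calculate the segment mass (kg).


m_segment = body_mass * fraction
m_segment = 55 * 0.016
m_segment = 0.8800


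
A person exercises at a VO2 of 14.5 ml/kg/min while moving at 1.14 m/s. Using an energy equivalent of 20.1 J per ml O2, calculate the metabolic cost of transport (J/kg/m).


Power per kg = VO2 * 20.1 / 60
Power per kg = 14.5 * 20.1 / 60 = 4.8575 W/kg
Cost = power_per_kg / speed
Cost = 4.8575 / 1.14
Cost = 4.2610


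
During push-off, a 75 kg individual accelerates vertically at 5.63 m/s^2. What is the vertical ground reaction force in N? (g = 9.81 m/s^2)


GRF = m * (g + a)
GRF = 75 * (9.81 + 5.63)
GRF = 75 * 15.4400
GRF = 1158.0000


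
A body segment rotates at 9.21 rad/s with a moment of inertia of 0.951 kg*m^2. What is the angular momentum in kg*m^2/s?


L = I * omega
L = 0.951 * 9.21
L = 8.7587


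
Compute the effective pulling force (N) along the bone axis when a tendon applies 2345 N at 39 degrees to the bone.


F_eff = F_tendon * cos(theta)
theta = 39 deg = 0.6807 rad
cos(theta) = 0.7771
F_eff = 2345 * 0.7771
F_eff = 1822.4073


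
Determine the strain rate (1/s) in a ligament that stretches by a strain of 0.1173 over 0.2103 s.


strain_rate = delta_strain / delta_t
strain_rate = 0.1173 / 0.2103
strain_rate = 0.5578


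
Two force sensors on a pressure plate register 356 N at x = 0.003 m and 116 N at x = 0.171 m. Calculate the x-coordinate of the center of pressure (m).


COP_x = (F1*x1 + F2*x2) / (F1 + F2)
COP_x = (356*0.003 + 116*0.171) / (356 + 116)
Numerator = 20.9040
Denominator = 472
COP_x = 0.0443


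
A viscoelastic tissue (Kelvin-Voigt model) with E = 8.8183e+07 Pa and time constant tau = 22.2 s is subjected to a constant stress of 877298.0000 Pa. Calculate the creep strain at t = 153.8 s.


epsilon(t) = (sigma/E) * (1 - exp(-t/tau))
sigma/E = 877298.0000 / 8.8183e+07 = 0.0099
exp(-t/tau) = exp(-153.8 / 22.2) = 9.8003e-04
epsilon = 0.0099 * (1 - 9.8003e-04)
epsilon = 0.0099


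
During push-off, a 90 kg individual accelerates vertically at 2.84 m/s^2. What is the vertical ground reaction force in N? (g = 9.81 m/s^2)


GRF = m * (g + a)
GRF = 90 * (9.81 + 2.84)
GRF = 90 * 12.6500
GRF = 1138.5000


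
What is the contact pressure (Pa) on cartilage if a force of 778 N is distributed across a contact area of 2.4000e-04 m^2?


P = F / A
P = 778 / 2.4000e-04
P = 3.2417e+06


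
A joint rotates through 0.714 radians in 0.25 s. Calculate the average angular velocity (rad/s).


omega = delta_theta / delta_t
omega = 0.714 / 0.25
omega = 2.8560


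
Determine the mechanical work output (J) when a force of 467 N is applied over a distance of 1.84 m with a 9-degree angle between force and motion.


W = F * d * cos(theta)
theta = 9 deg = 0.1571 rad
cos(theta) = 0.9877
W = 467 * 1.84 * 0.9877
W = 848.7008


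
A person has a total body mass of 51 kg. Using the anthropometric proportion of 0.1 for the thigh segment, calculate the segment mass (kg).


m_segment = body_mass * fraction
m_segment = 51 * 0.1
m_segment = 5.1000


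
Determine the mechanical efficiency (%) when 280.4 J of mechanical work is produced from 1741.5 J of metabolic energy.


eta = (W_mech / E_meta) * 100
eta = (280.4 / 1741.5) * 100
ratio = 0.1610
eta = 16.1011


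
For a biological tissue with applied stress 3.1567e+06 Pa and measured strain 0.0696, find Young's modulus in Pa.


E = stress / strain
E = 3.1567e+06 / 0.0696
E = 4.5355e+07


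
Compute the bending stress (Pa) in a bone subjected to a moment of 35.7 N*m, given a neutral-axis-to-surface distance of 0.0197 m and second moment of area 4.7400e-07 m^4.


sigma = M * c / I
sigma = 35.7 * 0.0197 / 4.7400e-07
M * c = 0.7033
sigma = 1.4837e+06


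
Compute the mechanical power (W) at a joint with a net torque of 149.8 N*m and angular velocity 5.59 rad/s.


P = M * omega
P = 149.8 * 5.59
P = 837.3820


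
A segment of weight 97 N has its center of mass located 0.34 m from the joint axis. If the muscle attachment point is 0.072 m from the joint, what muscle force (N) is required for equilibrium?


F_muscle = W * d_load / d_muscle
F_muscle = 97 * 0.34 / 0.072
Numerator = 32.9800
F_muscle = 458.0556


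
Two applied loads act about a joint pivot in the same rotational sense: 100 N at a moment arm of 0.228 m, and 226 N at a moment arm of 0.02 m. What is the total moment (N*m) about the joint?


M = F1 * d1 + F2 * d2
M = 100 * 0.228 + 226 * 0.02
M = 22.8000 + 4.5200
M = 27.3200


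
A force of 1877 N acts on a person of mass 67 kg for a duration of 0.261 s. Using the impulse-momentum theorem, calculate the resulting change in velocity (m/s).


J = F * dt = 1877 * 0.261 = 489.8970 N*s
delta_v = J / m
delta_v = 489.8970 / 67
delta_v = 7.3119


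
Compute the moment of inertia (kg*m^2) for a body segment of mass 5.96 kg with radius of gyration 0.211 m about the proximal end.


I = m * k^2
I = 5.96 * 0.211^2
k^2 = 0.0445
I = 0.2653


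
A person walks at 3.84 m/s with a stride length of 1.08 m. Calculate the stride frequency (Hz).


f = v / stride_length
f = 3.84 / 1.08
f = 3.5556


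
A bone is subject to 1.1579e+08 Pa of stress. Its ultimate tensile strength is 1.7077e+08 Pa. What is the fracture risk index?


FRI = applied / ultimate
FRI = 1.1579e+08 / 1.7077e+08
FRI = 0.6780


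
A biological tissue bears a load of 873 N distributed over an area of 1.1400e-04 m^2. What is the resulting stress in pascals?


stress = F / A
stress = 873 / 1.1400e-04
stress = 7.6579e+06


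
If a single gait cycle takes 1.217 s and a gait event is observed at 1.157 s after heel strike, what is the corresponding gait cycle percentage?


pct = (event_time / cycle_time) * 100
pct = (1.157 / 1.217) * 100
ratio = 0.9507
pct = 95.0698


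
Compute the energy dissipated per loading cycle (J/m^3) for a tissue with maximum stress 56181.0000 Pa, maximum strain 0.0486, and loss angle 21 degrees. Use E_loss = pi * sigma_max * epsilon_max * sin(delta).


E_loss = pi * sigma_max * epsilon_max * sin(delta)
delta = 21 deg = 0.3665 rad
sin(delta) = 0.3584
E_loss = pi * 56181.0000 * 0.0486 * 0.3584
E_loss = 3074.0064


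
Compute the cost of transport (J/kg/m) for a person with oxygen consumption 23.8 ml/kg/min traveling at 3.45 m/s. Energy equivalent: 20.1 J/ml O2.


Power per kg = VO2 * 20.1 / 60
Power per kg = 23.8 * 20.1 / 60 = 7.9730 W/kg
Cost = power_per_kg / speed
Cost = 7.9730 / 3.45
Cost = 2.3110


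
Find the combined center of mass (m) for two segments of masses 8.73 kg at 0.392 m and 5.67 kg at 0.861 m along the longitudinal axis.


COM = (m1*x1 + m2*x2) / (m1 + m2)
COM = (8.73*0.392 + 5.67*0.861) / (8.73 + 5.67)
Numerator = 8.3040
Denominator = 14.4000
COM = 0.5767


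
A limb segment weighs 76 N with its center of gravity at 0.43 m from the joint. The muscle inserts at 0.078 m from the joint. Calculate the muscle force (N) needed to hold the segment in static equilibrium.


F_muscle = W * d_load / d_muscle
F_muscle = 76 * 0.43 / 0.078
Numerator = 32.6800
F_muscle = 418.9744


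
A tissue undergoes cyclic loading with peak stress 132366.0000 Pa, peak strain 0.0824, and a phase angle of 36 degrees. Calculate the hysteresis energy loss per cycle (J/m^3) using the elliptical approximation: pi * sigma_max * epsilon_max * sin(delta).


E_loss = pi * sigma_max * epsilon_max * sin(delta)
delta = 36 deg = 0.6283 rad
sin(delta) = 0.5878
E_loss = pi * 132366.0000 * 0.0824 * 0.5878
E_loss = 20140.5912


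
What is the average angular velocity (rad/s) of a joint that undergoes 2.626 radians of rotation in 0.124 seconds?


omega = delta_theta / delta_t
omega = 2.626 / 0.124
omega = 21.1774


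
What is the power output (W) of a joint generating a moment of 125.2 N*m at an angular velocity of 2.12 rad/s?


P = M * omega
P = 125.2 * 2.12
P = 265.4240


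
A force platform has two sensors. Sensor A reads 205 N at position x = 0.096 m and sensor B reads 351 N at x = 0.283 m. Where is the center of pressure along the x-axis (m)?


COP_x = (F1*x1 + F2*x2) / (F1 + F2)
COP_x = (205*0.096 + 351*0.283) / (205 + 351)
Numerator = 119.0130
Denominator = 556
COP_x = 0.2141


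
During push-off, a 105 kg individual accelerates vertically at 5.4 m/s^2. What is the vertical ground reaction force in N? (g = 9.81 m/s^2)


GRF = m * (g + a)
GRF = 105 * (9.81 + 5.4)
GRF = 105 * 15.2100
GRF = 1597.0500


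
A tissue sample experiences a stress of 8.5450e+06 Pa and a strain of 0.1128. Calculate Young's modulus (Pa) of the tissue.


E = stress / strain
E = 8.5450e+06 / 0.1128
E = 7.5754e+07


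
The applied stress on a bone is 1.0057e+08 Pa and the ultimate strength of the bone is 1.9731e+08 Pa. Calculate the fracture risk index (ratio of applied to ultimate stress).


FRI = applied / ultimate
FRI = 1.0057e+08 / 1.9731e+08
FRI = 0.5097


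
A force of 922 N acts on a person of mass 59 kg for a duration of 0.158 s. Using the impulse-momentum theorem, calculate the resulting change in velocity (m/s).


J = F * dt = 922 * 0.158 = 145.6760 N*s
delta_v = J / m
delta_v = 145.6760 / 59
delta_v = 2.4691


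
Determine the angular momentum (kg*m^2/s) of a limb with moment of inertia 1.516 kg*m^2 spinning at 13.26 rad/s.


L = I * omega
L = 1.516 * 13.26
L = 20.1022


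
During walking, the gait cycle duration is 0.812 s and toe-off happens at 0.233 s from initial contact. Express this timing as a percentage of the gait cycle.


pct = (event_time / cycle_time) * 100
pct = (0.233 / 0.812) * 100
ratio = 0.2869
pct = 28.6946


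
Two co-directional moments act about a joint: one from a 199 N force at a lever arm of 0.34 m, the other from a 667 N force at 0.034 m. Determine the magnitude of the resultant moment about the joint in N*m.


M = F1 * d1 + F2 * d2
M = 199 * 0.34 + 667 * 0.034
M = 67.6600 + 22.6780
M = 90.3380


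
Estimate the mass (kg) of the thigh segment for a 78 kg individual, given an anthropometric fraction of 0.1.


m_segment = body_mass * fraction
m_segment = 78 * 0.1
m_segment = 7.8000


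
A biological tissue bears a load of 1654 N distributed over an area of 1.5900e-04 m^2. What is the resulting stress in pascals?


stress = F / A
stress = 1654 / 1.5900e-04
stress = 1.0403e+07


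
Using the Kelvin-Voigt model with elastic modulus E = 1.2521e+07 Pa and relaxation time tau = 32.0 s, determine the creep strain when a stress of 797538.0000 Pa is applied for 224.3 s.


epsilon(t) = (sigma/E) * (1 - exp(-t/tau))
sigma/E = 797538.0000 / 1.2521e+07 = 0.0637
exp(-t/tau) = exp(-224.3 / 32.0) = 9.0337e-04
epsilon = 0.0637 * (1 - 9.0337e-04)
epsilon = 0.0636


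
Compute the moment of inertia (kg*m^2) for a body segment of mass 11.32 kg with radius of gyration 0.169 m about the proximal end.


I = m * k^2
I = 11.32 * 0.169^2
k^2 = 0.0286
I = 0.3233


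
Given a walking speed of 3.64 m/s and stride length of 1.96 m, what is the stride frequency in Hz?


f = v / stride_length
f = 3.64 / 1.96
f = 1.8571


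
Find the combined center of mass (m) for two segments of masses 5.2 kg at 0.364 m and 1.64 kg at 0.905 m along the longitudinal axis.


COM = (m1*x1 + m2*x2) / (m1 + m2)
COM = (5.2*0.364 + 1.64*0.905) / (5.2 + 1.64)
Numerator = 3.3770
Denominator = 6.8400
COM = 0.4937


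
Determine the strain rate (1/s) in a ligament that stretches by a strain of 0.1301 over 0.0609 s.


strain_rate = delta_strain / delta_t
strain_rate = 0.1301 / 0.0609
strain_rate = 2.1363


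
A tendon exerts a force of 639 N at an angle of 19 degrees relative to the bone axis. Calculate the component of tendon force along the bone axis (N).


F_eff = F_tendon * cos(theta)
theta = 19 deg = 0.3316 rad
cos(theta) = 0.9455
F_eff = 639 * 0.9455
F_eff = 604.1864


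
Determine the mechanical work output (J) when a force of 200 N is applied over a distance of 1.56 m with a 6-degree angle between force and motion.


W = F * d * cos(theta)
theta = 6 deg = 0.1047 rad
cos(theta) = 0.9945
W = 200 * 1.56 * 0.9945
W = 310.2908


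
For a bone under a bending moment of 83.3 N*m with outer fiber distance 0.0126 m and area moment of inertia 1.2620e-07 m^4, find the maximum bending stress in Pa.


sigma = M * c / I
sigma = 83.3 * 0.0126 / 1.2620e-07
M * c = 1.0496
sigma = 8.3168e+06


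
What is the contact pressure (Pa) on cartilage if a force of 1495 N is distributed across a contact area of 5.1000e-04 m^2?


P = F / A
P = 1495 / 5.1000e-04
P = 2.9314e+06


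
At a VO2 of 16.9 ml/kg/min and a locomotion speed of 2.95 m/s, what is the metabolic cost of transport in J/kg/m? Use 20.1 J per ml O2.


Power per kg = VO2 * 20.1 / 60
Power per kg = 16.9 * 20.1 / 60 = 5.6615 W/kg
Cost = power_per_kg / speed
Cost = 5.6615 / 2.95
Cost = 1.9192


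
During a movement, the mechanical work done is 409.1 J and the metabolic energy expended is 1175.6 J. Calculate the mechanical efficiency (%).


eta = (W_mech / E_meta) * 100
eta = (409.1 / 1175.6) * 100
ratio = 0.3480
eta = 34.7993


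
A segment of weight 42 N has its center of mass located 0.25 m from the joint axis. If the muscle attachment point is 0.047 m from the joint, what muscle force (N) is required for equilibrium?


F_muscle = W * d_load / d_muscle
F_muscle = 42 * 0.25 / 0.047
Numerator = 10.5000
F_muscle = 223.4043


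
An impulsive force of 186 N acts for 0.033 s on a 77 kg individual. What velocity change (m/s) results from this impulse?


J = F * dt = 186 * 0.033 = 6.1380 N*s
delta_v = J / m
delta_v = 6.1380 / 77
delta_v = 0.0797


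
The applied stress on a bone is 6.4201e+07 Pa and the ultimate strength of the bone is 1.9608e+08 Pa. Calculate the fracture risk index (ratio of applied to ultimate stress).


FRI = applied / ultimate
FRI = 6.4201e+07 / 1.9608e+08
FRI = 0.3274


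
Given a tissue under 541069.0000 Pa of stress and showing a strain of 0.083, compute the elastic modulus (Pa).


E = stress / strain
E = 541069.0000 / 0.083
E = 6.5189e+06


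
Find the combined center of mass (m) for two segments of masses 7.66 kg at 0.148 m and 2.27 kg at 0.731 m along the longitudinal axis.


COM = (m1*x1 + m2*x2) / (m1 + m2)
COM = (7.66*0.148 + 2.27*0.731) / (7.66 + 2.27)
Numerator = 2.7931
Denominator = 9.9300
COM = 0.2813


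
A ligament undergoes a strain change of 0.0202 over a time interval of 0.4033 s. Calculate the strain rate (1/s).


strain_rate = delta_strain / delta_t
strain_rate = 0.0202 / 0.4033
strain_rate = 0.0501


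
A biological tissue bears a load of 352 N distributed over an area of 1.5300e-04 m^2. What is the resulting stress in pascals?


stress = F / A
stress = 352 / 1.5300e-04
stress = 2.3007e+06
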